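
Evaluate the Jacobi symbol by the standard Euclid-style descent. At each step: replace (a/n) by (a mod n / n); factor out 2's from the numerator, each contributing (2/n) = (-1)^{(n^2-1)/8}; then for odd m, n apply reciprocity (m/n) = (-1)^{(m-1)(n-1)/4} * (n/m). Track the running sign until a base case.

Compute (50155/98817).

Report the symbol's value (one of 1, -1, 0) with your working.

reciprocity: (50155/98817) = +1·(98817/50155) since 50155 mod 4 = 3, 98817 mod 4 = 1; sign now +1
(98817/50155) = (48662/50155)   [reduce mod 50155]
48662 = 2^1·24331; (2/50155) = -1 since 50155 mod 8 = 3, so (48662/50155) = (-1)^1·(24331/50155); sign now -1
reciprocity: (24331/50155) = -1·(50155/24331) since 24331 mod 4 = 3, 50155 mod 4 = 3; sign now +1
(50155/24331) = (1493/24331)   [reduce mod 24331]
reciprocity: (1493/24331) = +1·(24331/1493) since 1493 mod 4 = 1, 24331 mod 4 = 3; sign now +1
(24331/1493) = (443/1493)   [reduce mod 1493]
reciprocity: (443/1493) = +1·(1493/443) since 443 mod 4 = 3, 1493 mod 4 = 1; sign now +1
(1493/443) = (164/443)   [reduce mod 443]
164 = 2^2·41; (2/443) = -1 since 443 mod 8 = 3, so (164/443) = (-1)^2·(41/443); sign now +1
reciprocity: (41/443) = +1·(443/41) since 41 mod 4 = 1, 443 mod 4 = 3; sign now +1
(443/41) = (33/41)   [reduce mod 41]
reciprocity: (33/41) = +1·(41/33) since 33 mod 4 = 1, 41 mod 4 = 1; sign now +1
(41/33) = (8/33)   [reduce mod 33]
8 = 2^3·1; (2/33) = +1 since 33 mod 8 = 1, so (8/33) = (+1)^3·(1/33); sign now +1
(1/33) = 1; final value = sign = +1

1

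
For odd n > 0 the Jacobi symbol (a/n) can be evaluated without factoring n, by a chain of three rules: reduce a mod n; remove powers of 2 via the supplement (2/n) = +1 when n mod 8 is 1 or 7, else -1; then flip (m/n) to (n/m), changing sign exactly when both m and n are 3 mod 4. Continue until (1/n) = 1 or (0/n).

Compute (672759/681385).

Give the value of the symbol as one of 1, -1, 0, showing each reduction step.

-1

flip (672759/681385) -> (681385/672759): both odd, 672759 mod 4 = 3, 681385 mod 4 = 1, so the flip contributes +1; sign now +1
(681385/672759): 681385 mod 672759 = 8626, so (681385/672759) = (8626/672759)
factor out 2^1: 8626 = 2^1·4313; with 672759 mod 8 = 7, (2/672759) = +1; sign now +1; continue with (4313/672759)
flip (4313/672759) -> (672759/4313): both odd, 4313 mod 4 = 1, 672759 mod 4 = 3, so the flip contributes +1; sign now +1
(672759/4313): 672759 mod 4313 = 4244, so (672759/4313) = (4244/4313)
factor out 2^2: 4244 = 2^2·1061; with 4313 mod 8 = 1, (2/4313) = +1; sign now +1; continue with (1061/4313)
flip (1061/4313) -> (4313/1061): both odd, 1061 mod 4 = 1, 4313 mod 4 = 1, so the flip contributes +1; sign now +1
(4313/1061): 4313 mod 1061 = 69, so (4313/1061) = (69/1061)
flip (69/1061) -> (1061/69): both odd, 69 mod 4 = 1, 1061 mod 4 = 1, so the flip contributes +1; sign now +1
(1061/69): 1061 mod 69 = 26, so (1061/69) = (26/69)
factor out 2^1: 26 = 2^1·13; with 69 mod 8 = 5, (2/69) = -1; sign now -1; continue with (13/69)
flip (13/69) -> (69/13): both odd, 13 mod 4 = 1, 69 mod 4 = 1, so the flip contributes +1; sign now -1
(69/13): 69 mod 13 = 4, so (69/13) = (4/13)
factor out 2^2: 4 = 2^2·1; with 13 mod 8 = 5, (2/13) = -1; sign now -1; continue with (1/13)
reached (1/13) = 1, so the symbol is -1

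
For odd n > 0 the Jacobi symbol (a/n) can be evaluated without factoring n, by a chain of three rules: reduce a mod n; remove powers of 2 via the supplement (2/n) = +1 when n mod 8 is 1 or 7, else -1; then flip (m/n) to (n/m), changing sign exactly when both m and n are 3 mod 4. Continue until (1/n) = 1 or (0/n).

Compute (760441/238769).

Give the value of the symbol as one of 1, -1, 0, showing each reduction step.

(760441/238769) = (44134/238769)   [reduce mod 238769]
44134 = 2^1·22067; (2/238769) = +1 since 238769 mod 8 = 1, so (44134/238769) = (+1)^1·(22067/238769); sign now +1
reciprocity: (22067/238769) = +1·(238769/22067) since 22067 mod 4 = 3, 238769 mod 4 = 1; sign now +1
(238769/22067) = (18099/22067)   [reduce mod 22067]
reciprocity: (18099/22067) = -1·(22067/18099) since 18099 mod 4 = 3, 22067 mod 4 = 3; sign now -1
(22067/18099) = (3968/18099)   [reduce mod 18099]
3968 = 2^7·31; (2/18099) = -1 since 18099 mod 8 = 3, so (3968/18099) = (-1)^7·(31/18099); sign now +1
reciprocity: (31/18099) = -1·(18099/31) since 31 mod 4 = 3, 18099 mod 4 = 3; sign now -1
(18099/31) = (26/31)   [reduce mod 31]
26 = 2^1·13; (2/31) = +1 since 31 mod 8 = 7, so (26/31) = (+1)^1·(13/31); sign now -1
reciprocity: (13/31) = +1·(31/13) since 13 mod 4 = 1, 31 mod 4 = 3; sign now -1
(31/13) = (5/13)   [reduce mod 13]
reciprocity: (5/13) = +1·(13/5) since 5 mod 4 = 1, 13 mod 4 = 1; sign now -1
(13/5) = (3/5)   [reduce mod 5]
reciprocity: (3/5) = +1·(5/3) since 3 mod 4 = 3, 5 mod 4 = 1; sign now -1
(5/3) = (2/3)   [reduce mod 3]
2 = 2^1·1; (2/3) = -1 since 3 mod 8 = 3, so (2/3) = (-1)^1·(1/3); sign now +1
(1/3) = 1; final value = sign = +1

1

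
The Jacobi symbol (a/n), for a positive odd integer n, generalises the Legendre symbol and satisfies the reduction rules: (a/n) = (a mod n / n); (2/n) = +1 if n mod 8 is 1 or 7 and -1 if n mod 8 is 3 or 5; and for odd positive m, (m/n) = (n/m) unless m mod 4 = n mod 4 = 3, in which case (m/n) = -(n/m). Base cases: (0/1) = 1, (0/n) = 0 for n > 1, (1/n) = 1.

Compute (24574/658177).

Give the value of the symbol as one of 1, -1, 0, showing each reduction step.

factor out 2^1: 24574 = 2^1·12287; with 658177 mod 8 = 1, (2/658177) = +1; sign now +1; continue with (12287/658177)
flip (12287/658177) -> (658177/12287): both odd, 12287 mod 4 = 3, 658177 mod 4 = 1, so the flip contributes +1; sign now +1
(658177/12287): 658177 mod 12287 = 6966, so (658177/12287) = (6966/12287)
factor out 2^1: 6966 = 2^1·3483; with 12287 mod 8 = 7, (2/12287) = +1; sign now +1; continue with (3483/12287)
flip (3483/12287) -> (12287/3483): both odd, 3483 mod 4 = 3, 12287 mod 4 = 3, so the flip contributes -1; sign now -1
(12287/3483): 12287 mod 3483 = 1838, so (12287/3483) = (1838/3483)
factor out 2^1: 1838 = 2^1·919; with 3483 mod 8 = 3, (2/3483) = -1; sign now +1; continue with (919/3483)
flip (919/3483) -> (3483/919): both odd, 919 mod 4 = 3, 3483 mod 4 = 3, so the flip contributes -1; sign now -1
(3483/919): 3483 mod 919 = 726, so (3483/919) = (726/919)
factor out 2^1: 726 = 2^1·363; with 919 mod 8 = 7, (2/919) = +1; sign now -1; continue with (363/919)
flip (363/919) -> (919/363): both odd, 363 mod 4 = 3, 919 mod 4 = 3, so the flip contributes -1; sign now +1
(919/363): 919 mod 363 = 193, so (919/363) = (193/363)
flip (193/363) -> (363/193): both odd, 193 mod 4 = 1, 363 mod 4 = 3, so the flip contributes +1; sign now +1
(363/193): 363 mod 193 = 170, so (363/193) = (170/193)
factor out 2^1: 170 = 2^1·85; with 193 mod 8 = 1, (2/193) = +1; sign now +1; continue with (85/193)
flip (85/193) -> (193/85): both odd, 85 mod 4 = 1, 193 mod 4 = 1, so the flip contributes +1; sign now +1
(193/85): 193 mod 85 = 23, so (193/85) = (23/85)
flip (23/85) -> (85/23): both odd, 23 mod 4 = 3, 85 mod 4 = 1, so the flip contributes +1; sign now +1
(85/23): 85 mod 23 = 16, so (85/23) = (16/23)
factor out 2^4: 16 = 2^4·1; with 23 mod 8 = 7, (2/23) = +1; sign now +1; continue with (1/23)
reached (1/23) = 1, so the symbol is +1

1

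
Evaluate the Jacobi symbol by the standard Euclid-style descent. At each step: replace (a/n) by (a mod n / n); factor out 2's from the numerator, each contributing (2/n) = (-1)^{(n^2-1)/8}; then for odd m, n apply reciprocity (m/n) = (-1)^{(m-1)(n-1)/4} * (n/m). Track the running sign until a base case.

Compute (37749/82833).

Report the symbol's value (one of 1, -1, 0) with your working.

reciprocity: (37749/82833) = +1·(82833/37749) since 37749 mod 4 = 1, 82833 mod 4 = 1; sign now +1
(82833/37749) = (7335/37749)   [reduce mod 37749]
reciprocity: (7335/37749) = +1·(37749/7335) since 7335 mod 4 = 3, 37749 mod 4 = 1; sign now +1
(37749/7335) = (1074/7335)   [reduce mod 7335]
1074 = 2^1·537; (2/7335) = +1 since 7335 mod 8 = 7, so (1074/7335) = (+1)^1·(537/7335); sign now +1
reciprocity: (537/7335) = +1·(7335/537) since 537 mod 4 = 1, 7335 mod 4 = 3; sign now +1
(7335/537) = (354/537)   [reduce mod 537]
354 = 2^1·177; (2/537) = +1 since 537 mod 8 = 1, so (354/537) = (+1)^1·(177/537); sign now +1
reciprocity: (177/537) = +1·(537/177) since 177 mod 4 = 1, 537 mod 4 = 1; sign now +1
(537/177) = (6/177)   [reduce mod 177]
6 = 2^1·3; (2/177) = +1 since 177 mod 8 = 1, so (6/177) = (+1)^1·(3/177); sign now +1
reciprocity: (3/177) = +1·(177/3) since 3 mod 4 = 3, 177 mod 4 = 1; sign now +1
(177/3) = (0/3)   [reduce mod 3]
(0/3) = 0   [gcd(a, n) > 1]; final value = 0

0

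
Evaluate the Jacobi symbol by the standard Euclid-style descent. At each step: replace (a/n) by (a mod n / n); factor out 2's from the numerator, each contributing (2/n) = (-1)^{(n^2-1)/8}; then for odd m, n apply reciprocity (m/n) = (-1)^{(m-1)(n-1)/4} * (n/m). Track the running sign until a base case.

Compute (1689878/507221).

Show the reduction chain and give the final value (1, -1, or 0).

-1

(1689878/507221): 1689878 mod 507221 = 168215, so (1689878/507221) = (168215/507221)
flip (168215/507221) -> (507221/168215): both odd, 168215 mod 4 = 3, 507221 mod 4 = 1, so the flip contributes +1; sign now +1
(507221/168215): 507221 mod 168215 = 2576, so (507221/168215) = (2576/168215)
factor out 2^4: 2576 = 2^4·161; with 168215 mod 8 = 7, (2/168215) = +1; sign now +1; continue with (161/168215)
flip (161/168215) -> (168215/161): both odd, 161 mod 4 = 1, 168215 mod 4 = 3, so the flip contributes +1; sign now +1
(168215/161): 168215 mod 161 = 131, so (168215/161) = (131/161)
flip (131/161) -> (161/131): both odd, 131 mod 4 = 3, 161 mod 4 = 1, so the flip contributes +1; sign now +1
(161/131): 161 mod 131 = 30, so (161/131) = (30/131)
factor out 2^1: 30 = 2^1·15; with 131 mod 8 = 3, (2/131) = -1; sign now -1; continue with (15/131)
flip (15/131) -> (131/15): both odd, 15 mod 4 = 3, 131 mod 4 = 3, so the flip contributes -1; sign now +1
(131/15): 131 mod 15 = 11, so (131/15) = (11/15)
flip (11/15) -> (15/11): both odd, 11 mod 4 = 3, 15 mod 4 = 3, so the flip contributes -1; sign now -1
(15/11): 15 mod 11 = 4, so (15/11) = (4/11)
factor out 2^2: 4 = 2^2·1; with 11 mod 8 = 3, (2/11) = -1; sign now -1; continue with (1/11)
reached (1/11) = 1, so the symbol is -1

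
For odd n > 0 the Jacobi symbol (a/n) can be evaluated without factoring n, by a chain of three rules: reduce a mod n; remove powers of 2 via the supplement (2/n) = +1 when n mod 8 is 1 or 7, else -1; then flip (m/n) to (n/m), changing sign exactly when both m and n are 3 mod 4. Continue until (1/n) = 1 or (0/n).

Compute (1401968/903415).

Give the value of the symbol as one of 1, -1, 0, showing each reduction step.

(1401968/903415) = (498553/903415)   [reduce mod 903415]
reciprocity: (498553/903415) = +1·(903415/498553) since 498553 mod 4 = 1, 903415 mod 4 = 3; sign now +1
(903415/498553) = (404862/498553)   [reduce mod 498553]
404862 = 2^1·202431; (2/498553) = +1 since 498553 mod 8 = 1, so (404862/498553) = (+1)^1·(202431/498553); sign now +1
reciprocity: (202431/498553) = +1·(498553/202431) since 202431 mod 4 = 3, 498553 mod 4 = 1; sign now +1
(498553/202431) = (93691/202431)   [reduce mod 202431]
reciprocity: (93691/202431) = -1·(202431/93691) since 93691 mod 4 = 3, 202431 mod 4 = 3; sign now -1
(202431/93691) = (15049/93691)   [reduce mod 93691]
reciprocity: (15049/93691) = +1·(93691/15049) since 15049 mod 4 = 1, 93691 mod 4 = 3; sign now -1
(93691/15049) = (3397/15049)   [reduce mod 15049]
reciprocity: (3397/15049) = +1·(15049/3397) since 3397 mod 4 = 1, 15049 mod 4 = 1; sign now -1
(15049/3397) = (1461/3397)   [reduce mod 3397]
reciprocity: (1461/3397) = +1·(3397/1461) since 1461 mod 4 = 1, 3397 mod 4 = 1; sign now -1
(3397/1461) = (475/1461)   [reduce mod 1461]
reciprocity: (475/1461) = +1·(1461/475) since 475 mod 4 = 3, 1461 mod 4 = 1; sign now -1
(1461/475) = (36/475)   [reduce mod 475]
36 = 2^2·9; (2/475) = -1 since 475 mod 8 = 3, so (36/475) = (-1)^2·(9/475); sign now -1
reciprocity: (9/475) = +1·(475/9) since 9 mod 4 = 1, 475 mod 4 = 3; sign now -1
(475/9) = (7/9)   [reduce mod 9]
reciprocity: (7/9) = +1·(9/7) since 7 mod 4 = 3, 9 mod 4 = 1; sign now -1
(9/7) = (2/7)   [reduce mod 7]
2 = 2^1·1; (2/7) = +1 since 7 mod 8 = 7, so (2/7) = (+1)^1·(1/7); sign now -1
(1/7) = 1; final value = sign = -1

-1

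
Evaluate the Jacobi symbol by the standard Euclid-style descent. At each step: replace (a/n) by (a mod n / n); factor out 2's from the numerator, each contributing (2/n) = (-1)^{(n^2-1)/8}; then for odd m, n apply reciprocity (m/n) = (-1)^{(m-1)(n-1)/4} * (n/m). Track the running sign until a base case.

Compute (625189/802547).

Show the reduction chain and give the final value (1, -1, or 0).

-1

flip (625189/802547) -> (802547/625189): both odd, 625189 mod 4 = 1, 802547 mod 4 = 3, so the flip contributes +1; sign now +1
(802547/625189): 802547 mod 625189 = 177358, so (802547/625189) = (177358/625189)
factor out 2^1: 177358 = 2^1·88679; with 625189 mod 8 = 5, (2/625189) = -1; sign now -1; continue with (88679/625189)
flip (88679/625189) -> (625189/88679): both odd, 88679 mod 4 = 3, 625189 mod 4 = 1, so the flip contributes +1; sign now -1
(625189/88679): 625189 mod 88679 = 4436, so (625189/88679) = (4436/88679)
factor out 2^2: 4436 = 2^2·1109; with 88679 mod 8 = 7, (2/88679) = +1; sign now -1; continue with (1109/88679)
flip (1109/88679) -> (88679/1109): both odd, 1109 mod 4 = 1, 88679 mod 4 = 3, so the flip contributes +1; sign now -1
(88679/1109): 88679 mod 1109 = 1068, so (88679/1109) = (1068/1109)
factor out 2^2: 1068 = 2^2·267; with 1109 mod 8 = 5, (2/1109) = -1; sign now -1; continue with (267/1109)
flip (267/1109) -> (1109/267): both odd, 267 mod 4 = 3, 1109 mod 4 = 1, so the flip contributes +1; sign now -1
(1109/267): 1109 mod 267 = 41, so (1109/267) = (41/267)
flip (41/267) -> (267/41): both odd, 41 mod 4 = 1, 267 mod 4 = 3, so the flip contributes +1; sign now -1
(267/41): 267 mod 41 = 21, so (267/41) = (21/41)
flip (21/41) -> (41/21): both odd, 21 mod 4 = 1, 41 mod 4 = 1, so the flip contributes +1; sign now -1
(41/21): 41 mod 21 = 20, so (41/21) = (20/21)
factor out 2^2: 20 = 2^2·5; with 21 mod 8 = 5, (2/21) = -1; sign now -1; continue with (5/21)
flip (5/21) -> (21/5): both odd, 5 mod 4 = 1, 21 mod 4 = 1, so the flip contributes +1; sign now -1
(21/5): 21 mod 5 = 1, so (21/5) = (1/5)
reached (1/5) = 1, so the symbol is -1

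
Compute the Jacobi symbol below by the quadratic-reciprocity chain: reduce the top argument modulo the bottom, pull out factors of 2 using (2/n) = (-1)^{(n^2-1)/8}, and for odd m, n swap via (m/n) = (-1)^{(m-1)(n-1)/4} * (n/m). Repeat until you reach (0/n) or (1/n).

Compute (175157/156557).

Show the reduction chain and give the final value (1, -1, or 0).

1

(175157/156557): 175157 mod 156557 = 18600, so (175157/156557) = (18600/156557)
factor out 2^3: 18600 = 2^3·2325; with 156557 mod 8 = 5, (2/156557) = -1; sign now -1; continue with (2325/156557)
flip (2325/156557) -> (156557/2325): both odd, 2325 mod 4 = 1, 156557 mod 4 = 1, so the flip contributes +1; sign now -1
(156557/2325): 156557 mod 2325 = 782, so (156557/2325) = (782/2325)
factor out 2^1: 782 = 2^1·391; with 2325 mod 8 = 5, (2/2325) = -1; sign now +1; continue with (391/2325)
flip (391/2325) -> (2325/391): both odd, 391 mod 4 = 3, 2325 mod 4 = 1, so the flip contributes +1; sign now +1
(2325/391): 2325 mod 391 = 370, so (2325/391) = (370/391)
factor out 2^1: 370 = 2^1·185; with 391 mod 8 = 7, (2/391) = +1; sign now +1; continue with (185/391)
flip (185/391) -> (391/185): both odd, 185 mod 4 = 1, 391 mod 4 = 3, so the flip contributes +1; sign now +1
(391/185): 391 mod 185 = 21, so (391/185) = (21/185)
flip (21/185) -> (185/21): both odd, 21 mod 4 = 1, 185 mod 4 = 1, so the flip contributes +1; sign now +1
(185/21): 185 mod 21 = 17, so (185/21) = (17/21)
flip (17/21) -> (21/17): both odd, 17 mod 4 = 1, 21 mod 4 = 1, so the flip contributes +1; sign now +1
(21/17): 21 mod 17 = 4, so (21/17) = (4/17)
factor out 2^2: 4 = 2^2·1; with 17 mod 8 = 1, (2/17) = +1; sign now +1; continue with (1/17)
reached (1/17) = 1, so the symbol is +1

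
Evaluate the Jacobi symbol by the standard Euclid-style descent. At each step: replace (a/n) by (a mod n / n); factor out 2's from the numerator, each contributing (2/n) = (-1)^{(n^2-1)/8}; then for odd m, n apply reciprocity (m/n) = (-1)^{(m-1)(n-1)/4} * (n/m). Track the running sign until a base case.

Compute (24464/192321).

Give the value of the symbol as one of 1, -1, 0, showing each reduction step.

factor out 2^4: 24464 = 2^4·1529; with 192321 mod 8 = 1, (2/192321) = +1; sign now +1; continue with (1529/192321)
flip (1529/192321) -> (192321/1529): both odd, 1529 mod 4 = 1, 192321 mod 4 = 1, so the flip contributes +1; sign now +1
(192321/1529): 192321 mod 1529 = 1196, so (192321/1529) = (1196/1529)
factor out 2^2: 1196 = 2^2·299; with 1529 mod 8 = 1, (2/1529) = +1; sign now +1; continue with (299/1529)
flip (299/1529) -> (1529/299): both odd, 299 mod 4 = 3, 1529 mod 4 = 1, so the flip contributes +1; sign now +1
(1529/299): 1529 mod 299 = 34, so (1529/299) = (34/299)
factor out 2^1: 34 = 2^1·17; with 299 mod 8 = 3, (2/299) = -1; sign now -1; continue with (17/299)
flip (17/299) -> (299/17): both odd, 17 mod 4 = 1, 299 mod 4 = 3, so the flip contributes +1; sign now -1
(299/17): 299 mod 17 = 10, so (299/17) = (10/17)
factor out 2^1: 10 = 2^1·5; with 17 mod 8 = 1, (2/17) = +1; sign now -1; continue with (5/17)
flip (5/17) -> (17/5): both odd, 5 mod 4 = 1, 17 mod 4 = 1, so the flip contributes +1; sign now -1
(17/5): 17 mod 5 = 2, so (17/5) = (2/5)
factor out 2^1: 2 = 2^1·1; with 5 mod 8 = 5, (2/5) = -1; sign now +1; continue with (1/5)
reached (1/5) = 1, so the symbol is +1

1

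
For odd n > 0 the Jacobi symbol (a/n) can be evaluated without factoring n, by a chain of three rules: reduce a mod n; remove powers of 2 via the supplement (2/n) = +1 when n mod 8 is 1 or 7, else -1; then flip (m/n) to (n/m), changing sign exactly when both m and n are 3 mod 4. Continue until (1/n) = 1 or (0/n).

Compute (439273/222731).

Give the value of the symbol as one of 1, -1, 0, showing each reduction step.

(439273/222731) = (216542/222731)   [reduce mod 222731]
216542 = 2^1·108271; (2/222731) = -1 since 222731 mod 8 = 3, so (216542/222731) = (-1)^1·(108271/222731); sign now -1
reciprocity: (108271/222731) = -1·(222731/108271) since 108271 mod 4 = 3, 222731 mod 4 = 3; sign now +1
(222731/108271) = (6189/108271)   [reduce mod 108271]
reciprocity: (6189/108271) = +1·(108271/6189) since 6189 mod 4 = 1, 108271 mod 4 = 3; sign now +1
(108271/6189) = (3058/6189)   [reduce mod 6189]
3058 = 2^1·1529; (2/6189) = -1 since 6189 mod 8 = 5, so (3058/6189) = (-1)^1·(1529/6189); sign now -1
reciprocity: (1529/6189) = +1·(6189/1529) since 1529 mod 4 = 1, 6189 mod 4 = 1; sign now -1
(6189/1529) = (73/1529)   [reduce mod 1529]
reciprocity: (73/1529) = +1·(1529/73) since 73 mod 4 = 1, 1529 mod 4 = 1; sign now -1
(1529/73) = (69/73)   [reduce mod 73]
reciprocity: (69/73) = +1·(73/69) since 69 mod 4 = 1, 73 mod 4 = 1; sign now -1
(73/69) = (4/69)   [reduce mod 69]
4 = 2^2·1; (2/69) = -1 since 69 mod 8 = 5, so (4/69) = (-1)^2·(1/69); sign now -1
(1/69) = 1; final value = sign = -1

-1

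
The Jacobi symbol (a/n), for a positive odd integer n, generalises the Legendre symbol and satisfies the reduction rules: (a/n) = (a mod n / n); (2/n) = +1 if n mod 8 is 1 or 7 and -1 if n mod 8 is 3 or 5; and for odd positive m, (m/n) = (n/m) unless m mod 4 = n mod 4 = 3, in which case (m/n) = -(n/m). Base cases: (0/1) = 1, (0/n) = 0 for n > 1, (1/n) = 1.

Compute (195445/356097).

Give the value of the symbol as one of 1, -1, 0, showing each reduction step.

1

reciprocity: (195445/356097) = +1·(356097/195445) since 195445 mod 4 = 1, 356097 mod 4 = 1; sign now +1
(356097/195445) = (160652/195445)   [reduce mod 195445]
160652 = 2^2·40163; (2/195445) = -1 since 195445 mod 8 = 5, so (160652/195445) = (-1)^2·(40163/195445); sign now +1
reciprocity: (40163/195445) = +1·(195445/40163) since 40163 mod 4 = 3, 195445 mod 4 = 1; sign now +1
(195445/40163) = (34793/40163)   [reduce mod 40163]
reciprocity: (34793/40163) = +1·(40163/34793) since 34793 mod 4 = 1, 40163 mod 4 = 3; sign now +1
(40163/34793) = (5370/34793)   [reduce mod 34793]
5370 = 2^1·2685; (2/34793) = +1 since 34793 mod 8 = 1, so (5370/34793) = (+1)^1·(2685/34793); sign now +1
reciprocity: (2685/34793) = +1·(34793/2685) since 2685 mod 4 = 1, 34793 mod 4 = 1; sign now +1
(34793/2685) = (2573/2685)   [reduce mod 2685]
reciprocity: (2573/2685) = +1·(2685/2573) since 2573 mod 4 = 1, 2685 mod 4 = 1; sign now +1
(2685/2573) = (112/2573)   [reduce mod 2573]
112 = 2^4·7; (2/2573) = -1 since 2573 mod 8 = 5, so (112/2573) = (-1)^4·(7/2573); sign now +1
reciprocity: (7/2573) = +1·(2573/7) since 7 mod 4 = 3, 2573 mod 4 = 1; sign now +1
(2573/7) = (4/7)   [reduce mod 7]
4 = 2^2·1; (2/7) = +1 since 7 mod 8 = 7, so (4/7) = (+1)^2·(1/7); sign now +1
(1/7) = 1; final value = sign = +1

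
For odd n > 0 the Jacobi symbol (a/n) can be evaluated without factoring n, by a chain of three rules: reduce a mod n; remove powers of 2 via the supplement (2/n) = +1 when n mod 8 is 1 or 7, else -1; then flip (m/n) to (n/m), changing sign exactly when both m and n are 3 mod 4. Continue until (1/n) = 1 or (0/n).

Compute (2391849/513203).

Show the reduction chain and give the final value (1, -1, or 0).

(2391849/513203): 2391849 mod 513203 = 339037, so (2391849/513203) = (339037/513203)
flip (339037/513203) -> (513203/339037): both odd, 339037 mod 4 = 1, 513203 mod 4 = 3, so the flip contributes +1; sign now +1
(513203/339037): 513203 mod 339037 = 174166, so (513203/339037) = (174166/339037)
factor out 2^1: 174166 = 2^1·87083; with 339037 mod 8 = 5, (2/339037) = -1; sign now -1; continue with (87083/339037)
flip (87083/339037) -> (339037/87083): both odd, 87083 mod 4 = 3, 339037 mod 4 = 1, so the flip contributes +1; sign now -1
(339037/87083): 339037 mod 87083 = 77788, so (339037/87083) = (77788/87083)
factor out 2^2: 77788 = 2^2·19447; with 87083 mod 8 = 3, (2/87083) = -1; sign now -1; continue with (19447/87083)
flip (19447/87083) -> (87083/19447): both odd, 19447 mod 4 = 3, 87083 mod 4 = 3, so the flip contributes -1; sign now +1
(87083/19447): 87083 mod 19447 = 9295, so (87083/19447) = (9295/19447)
flip (9295/19447) -> (19447/9295): both odd, 9295 mod 4 = 3, 19447 mod 4 = 3, so the flip contributes -1; sign now -1
(19447/9295): 19447 mod 9295 = 857, so (19447/9295) = (857/9295)
flip (857/9295) -> (9295/857): both odd, 857 mod 4 = 1, 9295 mod 4 = 3, so the flip contributes +1; sign now -1
(9295/857): 9295 mod 857 = 725, so (9295/857) = (725/857)
flip (725/857) -> (857/725): both odd, 725 mod 4 = 1, 857 mod 4 = 1, so the flip contributes +1; sign now -1
(857/725): 857 mod 725 = 132, so (857/725) = (132/725)
factor out 2^2: 132 = 2^2·33; with 725 mod 8 = 5, (2/725) = -1; sign now -1; continue with (33/725)
flip (33/725) -> (725/33): both odd, 33 mod 4 = 1, 725 mod 4 = 1, so the flip contributes +1; sign now -1
(725/33): 725 mod 33 = 32, so (725/33) = (32/33)
factor out 2^5: 32 = 2^5·1; with 33 mod 8 = 1, (2/33) = +1; sign now -1; continue with (1/33)
reached (1/33) = 1, so the symbol is -1

-1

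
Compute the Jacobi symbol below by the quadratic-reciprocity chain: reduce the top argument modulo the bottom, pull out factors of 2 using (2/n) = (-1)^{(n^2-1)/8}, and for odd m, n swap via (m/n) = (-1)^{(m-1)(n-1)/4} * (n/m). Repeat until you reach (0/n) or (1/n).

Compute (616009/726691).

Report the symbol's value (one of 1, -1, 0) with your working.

reciprocity: (616009/726691) = +1·(726691/616009) since 616009 mod 4 = 1, 726691 mod 4 = 3; sign now +1
(726691/616009) = (110682/616009)   [reduce mod 616009]
110682 = 2^1·55341; (2/616009) = +1 since 616009 mod 8 = 1, so (110682/616009) = (+1)^1·(55341/616009); sign now +1
reciprocity: (55341/616009) = +1·(616009/55341) since 55341 mod 4 = 1, 616009 mod 4 = 1; sign now +1
(616009/55341) = (7258/55341)   [reduce mod 55341]
7258 = 2^1·3629; (2/55341) = -1 since 55341 mod 8 = 5, so (7258/55341) = (-1)^1·(3629/55341); sign now -1
reciprocity: (3629/55341) = +1·(55341/3629) since 3629 mod 4 = 1, 55341 mod 4 = 1; sign now -1
(55341/3629) = (906/3629)   [reduce mod 3629]
906 = 2^1·453; (2/3629) = -1 since 3629 mod 8 = 5, so (906/3629) = (-1)^1·(453/3629); sign now +1
reciprocity: (453/3629) = +1·(3629/453) since 453 mod 4 = 1, 3629 mod 4 = 1; sign now +1
(3629/453) = (5/453)   [reduce mod 453]
reciprocity: (5/453) = +1·(453/5) since 5 mod 4 = 1, 453 mod 4 = 1; sign now +1
(453/5) = (3/5)   [reduce mod 5]
reciprocity: (3/5) = +1·(5/3) since 3 mod 4 = 3, 5 mod 4 = 1; sign now +1
(5/3) = (2/3)   [reduce mod 3]
2 = 2^1·1; (2/3) = -1 since 3 mod 8 = 3, so (2/3) = (-1)^1·(1/3); sign now -1
(1/3) = 1; final value = sign = -1

-1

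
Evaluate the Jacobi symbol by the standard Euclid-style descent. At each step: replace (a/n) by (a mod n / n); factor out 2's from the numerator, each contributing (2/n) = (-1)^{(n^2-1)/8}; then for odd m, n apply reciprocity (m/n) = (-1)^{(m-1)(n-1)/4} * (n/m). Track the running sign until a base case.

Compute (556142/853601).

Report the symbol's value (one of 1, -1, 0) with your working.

-1

556142 = 2^1·278071; (2/853601) = +1 since 853601 mod 8 = 1, so (556142/853601) = (+1)^1·(278071/853601); sign now +1
reciprocity: (278071/853601) = +1·(853601/278071) since 278071 mod 4 = 3, 853601 mod 4 = 1; sign now +1
(853601/278071) = (19388/278071)   [reduce mod 278071]
19388 = 2^2·4847; (2/278071) = +1 since 278071 mod 8 = 7, so (19388/278071) = (+1)^2·(4847/278071); sign now +1
reciprocity: (4847/278071) = -1·(278071/4847) since 4847 mod 4 = 3, 278071 mod 4 = 3; sign now -1
(278071/4847) = (1792/4847)   [reduce mod 4847]
1792 = 2^8·7; (2/4847) = +1 since 4847 mod 8 = 7, so (1792/4847) = (+1)^8·(7/4847); sign now -1
reciprocity: (7/4847) = -1·(4847/7) since 7 mod 4 = 3, 4847 mod 4 = 3; sign now +1
(4847/7) = (3/7)   [reduce mod 7]
reciprocity: (3/7) = -1·(7/3) since 3 mod 4 = 3, 7 mod 4 = 3; sign now -1
(7/3) = (1/3)   [reduce mod 3]
(1/3) = 1; final value = sign = -1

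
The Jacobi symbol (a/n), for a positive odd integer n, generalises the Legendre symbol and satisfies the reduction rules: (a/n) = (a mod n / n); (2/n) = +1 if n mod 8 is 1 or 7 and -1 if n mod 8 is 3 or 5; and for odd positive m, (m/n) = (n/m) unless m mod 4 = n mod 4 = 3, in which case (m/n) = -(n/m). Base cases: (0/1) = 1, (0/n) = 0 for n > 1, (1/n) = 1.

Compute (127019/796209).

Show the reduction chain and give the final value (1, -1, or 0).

1

reciprocity: (127019/796209) = +1·(796209/127019) since 127019 mod 4 = 3, 796209 mod 4 = 1; sign now +1
(796209/127019) = (34095/127019)   [reduce mod 127019]
reciprocity: (34095/127019) = -1·(127019/34095) since 34095 mod 4 = 3, 127019 mod 4 = 3; sign now -1
(127019/34095) = (24734/34095)   [reduce mod 34095]
24734 = 2^1·12367; (2/34095) = +1 since 34095 mod 8 = 7, so (24734/34095) = (+1)^1·(12367/34095); sign now -1
reciprocity: (12367/34095) = -1·(34095/12367) since 12367 mod 4 = 3, 34095 mod 4 = 3; sign now +1
(34095/12367) = (9361/12367)   [reduce mod 12367]
reciprocity: (9361/12367) = +1·(12367/9361) since 9361 mod 4 = 1, 12367 mod 4 = 3; sign now +1
(12367/9361) = (3006/9361)   [reduce mod 9361]
3006 = 2^1·1503; (2/9361) = +1 since 9361 mod 8 = 1, so (3006/9361) = (+1)^1·(1503/9361); sign now +1
reciprocity: (1503/9361) = +1·(9361/1503) since 1503 mod 4 = 3, 9361 mod 4 = 1; sign now +1
(9361/1503) = (343/1503)   [reduce mod 1503]
reciprocity: (343/1503) = -1·(1503/343) since 343 mod 4 = 3, 1503 mod 4 = 3; sign now -1
(1503/343) = (131/343)   [reduce mod 343]
reciprocity: (131/343) = -1·(343/131) since 131 mod 4 = 3, 343 mod 4 = 3; sign now +1
(343/131) = (81/131)   [reduce mod 131]
reciprocity: (81/131) = +1·(131/81) since 81 mod 4 = 1, 131 mod 4 = 3; sign now +1
(131/81) = (50/81)   [reduce mod 81]
50 = 2^1·25; (2/81) = +1 since 81 mod 8 = 1, so (50/81) = (+1)^1·(25/81); sign now +1
reciprocity: (25/81) = +1·(81/25) since 25 mod 4 = 1, 81 mod 4 = 1; sign now +1
(81/25) = (6/25)   [reduce mod 25]
6 = 2^1·3; (2/25) = +1 since 25 mod 8 = 1, so (6/25) = (+1)^1·(3/25); sign now +1
reciprocity: (3/25) = +1·(25/3) since 3 mod 4 = 3, 25 mod 4 = 1; sign now +1
(25/3) = (1/3)   [reduce mod 3]
(1/3) = 1; final value = sign = +1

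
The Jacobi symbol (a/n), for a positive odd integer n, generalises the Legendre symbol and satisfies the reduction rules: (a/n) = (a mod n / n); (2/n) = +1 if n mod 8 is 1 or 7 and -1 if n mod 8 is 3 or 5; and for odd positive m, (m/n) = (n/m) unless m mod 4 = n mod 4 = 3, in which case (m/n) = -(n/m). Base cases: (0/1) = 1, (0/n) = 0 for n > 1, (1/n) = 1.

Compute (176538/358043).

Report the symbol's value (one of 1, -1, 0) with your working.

1

factor out 2^1: 176538 = 2^1·88269; with 358043 mod 8 = 3, (2/358043) = -1; sign now -1; continue with (88269/358043)
flip (88269/358043) -> (358043/88269): both odd, 88269 mod 4 = 1, 358043 mod 4 = 3, so the flip contributes +1; sign now -1
(358043/88269): 358043 mod 88269 = 4967, so (358043/88269) = (4967/88269)
flip (4967/88269) -> (88269/4967): both odd, 4967 mod 4 = 3, 88269 mod 4 = 1, so the flip contributes +1; sign now -1
(88269/4967): 88269 mod 4967 = 3830, so (88269/4967) = (3830/4967)
factor out 2^1: 3830 = 2^1·1915; with 4967 mod 8 = 7, (2/4967) = +1; sign now -1; continue with (1915/4967)
flip (1915/4967) -> (4967/1915): both odd, 1915 mod 4 = 3, 4967 mod 4 = 3, so the flip contributes -1; sign now +1
(4967/1915): 4967 mod 1915 = 1137, so (4967/1915) = (1137/1915)
flip (1137/1915) -> (1915/1137): both odd, 1137 mod 4 = 1, 1915 mod 4 = 3, so the flip contributes +1; sign now +1
(1915/1137): 1915 mod 1137 = 778, so (1915/1137) = (778/1137)
factor out 2^1: 778 = 2^1·389; with 1137 mod 8 = 1, (2/1137) = +1; sign now +1; continue with (389/1137)
flip (389/1137) -> (1137/389): both odd, 389 mod 4 = 1, 1137 mod 4 = 1, so the flip contributes +1; sign now +1
(1137/389): 1137 mod 389 = 359, so (1137/389) = (359/389)
flip (359/389) -> (389/359): both odd, 359 mod 4 = 3, 389 mod 4 = 1, so the flip contributes +1; sign now +1
(389/359): 389 mod 359 = 30, so (389/359) = (30/359)
factor out 2^1: 30 = 2^1·15; with 359 mod 8 = 7, (2/359) = +1; sign now +1; continue with (15/359)
flip (15/359) -> (359/15): both odd, 15 mod 4 = 3, 359 mod 4 = 3, so the flip contributes -1; sign now -1
(359/15): 359 mod 15 = 14, so (359/15) = (14/15)
factor out 2^1: 14 = 2^1·7; with 15 mod 8 = 7, (2/15) = +1; sign now -1; continue with (7/15)
flip (7/15) -> (15/7): both odd, 7 mod 4 = 3, 15 mod 4 = 3, so the flip contributes -1; sign now +1
(15/7): 15 mod 7 = 1, so (15/7) = (1/7)
reached (1/7) = 1, so the symbol is +1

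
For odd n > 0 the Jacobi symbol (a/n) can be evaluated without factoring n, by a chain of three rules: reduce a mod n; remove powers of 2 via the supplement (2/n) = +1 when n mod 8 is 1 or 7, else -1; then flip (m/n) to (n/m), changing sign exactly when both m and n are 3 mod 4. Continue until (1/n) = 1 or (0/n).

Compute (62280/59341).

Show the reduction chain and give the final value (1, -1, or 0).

1

(62280/59341) = (2939/59341)   [reduce mod 59341]
reciprocity: (2939/59341) = +1·(59341/2939) since 2939 mod 4 = 3, 59341 mod 4 = 1; sign now +1
(59341/2939) = (561/2939)   [reduce mod 2939]
reciprocity: (561/2939) = +1·(2939/561) since 561 mod 4 = 1, 2939 mod 4 = 3; sign now +1
(2939/561) = (134/561)   [reduce mod 561]
134 = 2^1·67; (2/561) = +1 since 561 mod 8 = 1, so (134/561) = (+1)^1·(67/561); sign now +1
reciprocity: (67/561) = +1·(561/67) since 67 mod 4 = 3, 561 mod 4 = 1; sign now +1
(561/67) = (25/67)   [reduce mod 67]
reciprocity: (25/67) = +1·(67/25) since 25 mod 4 = 1, 67 mod 4 = 3; sign now +1
(67/25) = (17/25)   [reduce mod 25]
reciprocity: (17/25) = +1·(25/17) since 17 mod 4 = 1, 25 mod 4 = 1; sign now +1
(25/17) = (8/17)   [reduce mod 17]
8 = 2^3·1; (2/17) = +1 since 17 mod 8 = 1, so (8/17) = (+1)^3·(1/17); sign now +1
(1/17) = 1; final value = sign = +1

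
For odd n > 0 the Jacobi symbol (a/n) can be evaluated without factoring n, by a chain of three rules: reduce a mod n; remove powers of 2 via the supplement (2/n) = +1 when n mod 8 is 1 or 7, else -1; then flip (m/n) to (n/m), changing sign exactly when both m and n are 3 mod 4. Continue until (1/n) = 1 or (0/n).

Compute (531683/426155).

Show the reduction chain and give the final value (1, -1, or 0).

1

(531683/426155): 531683 mod 426155 = 105528, so (531683/426155) = (105528/426155)
factor out 2^3: 105528 = 2^3·13191; with 426155 mod 8 = 3, (2/426155) = -1; sign now -1; continue with (13191/426155)
flip (13191/426155) -> (426155/13191): both odd, 13191 mod 4 = 3, 426155 mod 4 = 3, so the flip contributes -1; sign now +1
(426155/13191): 426155 mod 13191 = 4043, so (426155/13191) = (4043/13191)
flip (4043/13191) -> (13191/4043): both odd, 4043 mod 4 = 3, 13191 mod 4 = 3, so the flip contributes -1; sign now -1
(13191/4043): 13191 mod 4043 = 1062, so (13191/4043) = (1062/4043)
factor out 2^1: 1062 = 2^1·531; with 4043 mod 8 = 3, (2/4043) = -1; sign now +1; continue with (531/4043)
flip (531/4043) -> (4043/531): both odd, 531 mod 4 = 3, 4043 mod 4 = 3, so the flip contributes -1; sign now -1
(4043/531): 4043 mod 531 = 326, so (4043/531) = (326/531)
factor out 2^1: 326 = 2^1·163; with 531 mod 8 = 3, (2/531) = -1; sign now +1; continue with (163/531)
flip (163/531) -> (531/163): both odd, 163 mod 4 = 3, 531 mod 4 = 3, so the flip contributes -1; sign now -1
(531/163): 531 mod 163 = 42, so (531/163) = (42/163)
factor out 2^1: 42 = 2^1·21; with 163 mod 8 = 3, (2/163) = -1; sign now +1; continue with (21/163)
flip (21/163) -> (163/21): both odd, 21 mod 4 = 1, 163 mod 4 = 3, so the flip contributes +1; sign now +1
(163/21): 163 mod 21 = 16, so (163/21) = (16/21)
factor out 2^4: 16 = 2^4·1; with 21 mod 8 = 5, (2/21) = -1; sign now +1; continue with (1/21)
reached (1/21) = 1, so the symbol is +1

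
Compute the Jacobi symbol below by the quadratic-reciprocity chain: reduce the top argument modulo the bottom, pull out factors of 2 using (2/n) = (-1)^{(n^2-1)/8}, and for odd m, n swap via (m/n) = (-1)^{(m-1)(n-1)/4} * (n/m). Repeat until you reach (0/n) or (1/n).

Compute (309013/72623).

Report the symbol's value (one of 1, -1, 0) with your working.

-1

(309013/72623) = (18521/72623)   [reduce mod 72623]
reciprocity: (18521/72623) = +1·(72623/18521) since 18521 mod 4 = 1, 72623 mod 4 = 3; sign now +1
(72623/18521) = (17060/18521)   [reduce mod 18521]
17060 = 2^2·4265; (2/18521) = +1 since 18521 mod 8 = 1, so (17060/18521) = (+1)^2·(4265/18521); sign now +1
reciprocity: (4265/18521) = +1·(18521/4265) since 4265 mod 4 = 1, 18521 mod 4 = 1; sign now +1
(18521/4265) = (1461/4265)   [reduce mod 4265]
reciprocity: (1461/4265) = +1·(4265/1461) since 1461 mod 4 = 1, 4265 mod 4 = 1; sign now +1
(4265/1461) = (1343/1461)   [reduce mod 1461]
reciprocity: (1343/1461) = +1·(1461/1343) since 1343 mod 4 = 3, 1461 mod 4 = 1; sign now +1
(1461/1343) = (118/1343)   [reduce mod 1343]
118 = 2^1·59; (2/1343) = +1 since 1343 mod 8 = 7, so (118/1343) = (+1)^1·(59/1343); sign now +1
reciprocity: (59/1343) = -1·(1343/59) since 59 mod 4 = 3, 1343 mod 4 = 3; sign now -1
(1343/59) = (45/59)   [reduce mod 59]
reciprocity: (45/59) = +1·(59/45) since 45 mod 4 = 1, 59 mod 4 = 3; sign now -1
(59/45) = (14/45)   [reduce mod 45]
14 = 2^1·7; (2/45) = -1 since 45 mod 8 = 5, so (14/45) = (-1)^1·(7/45); sign now +1
reciprocity: (7/45) = +1·(45/7) since 7 mod 4 = 3, 45 mod 4 = 1; sign now +1
(45/7) = (3/7)   [reduce mod 7]
reciprocity: (3/7) = -1·(7/3) since 3 mod 4 = 3, 7 mod 4 = 3; sign now -1
(7/3) = (1/3)   [reduce mod 3]
(1/3) = 1; final value = sign = -1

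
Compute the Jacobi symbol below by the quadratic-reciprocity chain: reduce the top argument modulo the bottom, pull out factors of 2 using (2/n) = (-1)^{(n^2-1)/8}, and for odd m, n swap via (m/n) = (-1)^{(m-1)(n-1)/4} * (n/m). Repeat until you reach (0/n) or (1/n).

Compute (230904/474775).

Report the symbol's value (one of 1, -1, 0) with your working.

-1

factor out 2^3: 230904 = 2^3·28863; with 474775 mod 8 = 7, (2/474775) = +1; sign now +1; continue with (28863/474775)
flip (28863/474775) -> (474775/28863): both odd, 28863 mod 4 = 3, 474775 mod 4 = 3, so the flip contributes -1; sign now -1
(474775/28863): 474775 mod 28863 = 12967, so (474775/28863) = (12967/28863)
flip (12967/28863) -> (28863/12967): both odd, 12967 mod 4 = 3, 28863 mod 4 = 3, so the flip contributes -1; sign now +1
(28863/12967): 28863 mod 12967 = 2929, so (28863/12967) = (2929/12967)
flip (2929/12967) -> (12967/2929): both odd, 2929 mod 4 = 1, 12967 mod 4 = 3, so the flip contributes +1; sign now +1
(12967/2929): 12967 mod 2929 = 1251, so (12967/2929) = (1251/2929)
flip (1251/2929) -> (2929/1251): both odd, 1251 mod 4 = 3, 2929 mod 4 = 1, so the flip contributes +1; sign now +1
(2929/1251): 2929 mod 1251 = 427, so (2929/1251) = (427/1251)
flip (427/1251) -> (1251/427): both odd, 427 mod 4 = 3, 1251 mod 4 = 3, so the flip contributes -1; sign now -1
(1251/427): 1251 mod 427 = 397, so (1251/427) = (397/427)
flip (397/427) -> (427/397): both odd, 397 mod 4 = 1, 427 mod 4 = 3, so the flip contributes +1; sign now -1
(427/397): 427 mod 397 = 30, so (427/397) = (30/397)
factor out 2^1: 30 = 2^1·15; with 397 mod 8 = 5, (2/397) = -1; sign now +1; continue with (15/397)
flip (15/397) -> (397/15): both odd, 15 mod 4 = 3, 397 mod 4 = 1, so the flip contributes +1; sign now +1
(397/15): 397 mod 15 = 7, so (397/15) = (7/15)
flip (7/15) -> (15/7): both odd, 7 mod 4 = 3, 15 mod 4 = 3, so the flip contributes -1; sign now -1
(15/7): 15 mod 7 = 1, so (15/7) = (1/7)
reached (1/7) = 1, so the symbol is -1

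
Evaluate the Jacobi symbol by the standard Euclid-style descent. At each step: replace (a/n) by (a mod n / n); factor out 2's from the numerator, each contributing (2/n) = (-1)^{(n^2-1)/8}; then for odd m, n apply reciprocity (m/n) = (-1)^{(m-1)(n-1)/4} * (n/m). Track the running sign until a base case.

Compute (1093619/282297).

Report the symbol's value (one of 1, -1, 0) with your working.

1

(1093619/282297) = (246728/282297)   [reduce mod 282297]
246728 = 2^3·30841; (2/282297) = +1 since 282297 mod 8 = 1, so (246728/282297) = (+1)^3·(30841/282297); sign now +1
reciprocity: (30841/282297) = +1·(282297/30841) since 30841 mod 4 = 1, 282297 mod 4 = 1; sign now +1
(282297/30841) = (4728/30841)   [reduce mod 30841]
4728 = 2^3·591; (2/30841) = +1 since 30841 mod 8 = 1, so (4728/30841) = (+1)^3·(591/30841); sign now +1
reciprocity: (591/30841) = +1·(30841/591) since 591 mod 4 = 3, 30841 mod 4 = 1; sign now +1
(30841/591) = (109/591)   [reduce mod 591]
reciprocity: (109/591) = +1·(591/109) since 109 mod 4 = 1, 591 mod 4 = 3; sign now +1
(591/109) = (46/109)   [reduce mod 109]
46 = 2^1·23; (2/109) = -1 since 109 mod 8 = 5, so (46/109) = (-1)^1·(23/109); sign now -1
reciprocity: (23/109) = +1·(109/23) since 23 mod 4 = 3, 109 mod 4 = 1; sign now -1
(109/23) = (17/23)   [reduce mod 23]
reciprocity: (17/23) = +1·(23/17) since 17 mod 4 = 1, 23 mod 4 = 3; sign now -1
(23/17) = (6/17)   [reduce mod 17]
6 = 2^1·3; (2/17) = +1 since 17 mod 8 = 1, so (6/17) = (+1)^1·(3/17); sign now -1
reciprocity: (3/17) = +1·(17/3) since 3 mod 4 = 3, 17 mod 4 = 1; sign now -1
(17/3) = (2/3)   [reduce mod 3]
2 = 2^1·1; (2/3) = -1 since 3 mod 8 = 3, so (2/3) = (-1)^1·(1/3); sign now +1
(1/3) = 1; final value = sign = +1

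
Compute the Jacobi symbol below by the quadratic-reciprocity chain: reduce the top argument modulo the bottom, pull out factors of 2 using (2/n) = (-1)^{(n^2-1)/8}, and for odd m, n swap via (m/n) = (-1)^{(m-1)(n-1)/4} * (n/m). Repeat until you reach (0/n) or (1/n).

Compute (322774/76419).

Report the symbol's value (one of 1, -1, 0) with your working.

(322774/76419) = (17098/76419)   [reduce mod 76419]
17098 = 2^1·8549; (2/76419) = -1 since 76419 mod 8 = 3, so (17098/76419) = (-1)^1·(8549/76419); sign now -1
reciprocity: (8549/76419) = +1·(76419/8549) since 8549 mod 4 = 1, 76419 mod 4 = 3; sign now -1
(76419/8549) = (8027/8549)   [reduce mod 8549]
reciprocity: (8027/8549) = +1·(8549/8027) since 8027 mod 4 = 3, 8549 mod 4 = 1; sign now -1
(8549/8027) = (522/8027)   [reduce mod 8027]
522 = 2^1·261; (2/8027) = -1 since 8027 mod 8 = 3, so (522/8027) = (-1)^1·(261/8027); sign now +1
reciprocity: (261/8027) = +1·(8027/261) since 261 mod 4 = 1, 8027 mod 4 = 3; sign now +1
(8027/261) = (197/261)   [reduce mod 261]
reciprocity: (197/261) = +1·(261/197) since 197 mod 4 = 1, 261 mod 4 = 1; sign now +1
(261/197) = (64/197)   [reduce mod 197]
64 = 2^6·1; (2/197) = -1 since 197 mod 8 = 5, so (64/197) = (-1)^6·(1/197); sign now +1
(1/197) = 1; final value = sign = +1

1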